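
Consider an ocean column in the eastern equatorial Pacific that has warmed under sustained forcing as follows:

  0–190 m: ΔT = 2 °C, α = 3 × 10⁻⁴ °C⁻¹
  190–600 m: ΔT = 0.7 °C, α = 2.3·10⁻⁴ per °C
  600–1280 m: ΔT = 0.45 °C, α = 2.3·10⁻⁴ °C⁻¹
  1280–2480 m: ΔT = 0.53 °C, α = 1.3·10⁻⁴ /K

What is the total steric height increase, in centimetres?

3×10⁻⁴ × 2 × 190 = 0.11400 m
190–600 m: 0.7 × 2.3×10⁻⁴ × 410 = 0.06601 m
600–1280 m: 680 × 0.45 × 2.3×10⁻⁴ = 0.07038 m
Layer 4: 1200 × 1.3×10⁻⁴ × 0.53 = 0.08268 m
Δh = 0.11400 + 0.06601 + 0.07038 + 0.08268 = 0.33307 m

Δh ≈ 33.3 cm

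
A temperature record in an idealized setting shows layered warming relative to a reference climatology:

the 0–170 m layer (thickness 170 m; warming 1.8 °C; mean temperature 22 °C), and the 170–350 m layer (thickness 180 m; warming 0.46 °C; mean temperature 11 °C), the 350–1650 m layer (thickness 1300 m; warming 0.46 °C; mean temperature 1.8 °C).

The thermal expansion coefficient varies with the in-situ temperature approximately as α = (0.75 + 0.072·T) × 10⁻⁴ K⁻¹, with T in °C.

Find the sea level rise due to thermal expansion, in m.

Δh ≈ 0.137 m

Layer 1: α = (0.75 + 0.072×22)×10⁻⁴ = 2.334×10⁻⁴ K⁻¹
Layer 2: α = (0.75 + 0.072×11)×10⁻⁴ = 1.542×10⁻⁴ K⁻¹
Layer 3: α = (0.75 + 0.072×1.8)×10⁻⁴ = 0.8796×10⁻⁴ K⁻¹
Layer 1: 170 × 1.8 × 2.334×10⁻⁴ = 0.0714204 m
170–350 m: 0.46 × 1.542×10⁻⁴ × 180 = 0.01276776 m
Layer 3: 1300 × 0.46 × 0.8796×10⁻⁴ = 0.05260008 m
Δh = 0.0714204 + 0.01276776 + 0.05260008 = 0.13678824 m ≈ 0.137 m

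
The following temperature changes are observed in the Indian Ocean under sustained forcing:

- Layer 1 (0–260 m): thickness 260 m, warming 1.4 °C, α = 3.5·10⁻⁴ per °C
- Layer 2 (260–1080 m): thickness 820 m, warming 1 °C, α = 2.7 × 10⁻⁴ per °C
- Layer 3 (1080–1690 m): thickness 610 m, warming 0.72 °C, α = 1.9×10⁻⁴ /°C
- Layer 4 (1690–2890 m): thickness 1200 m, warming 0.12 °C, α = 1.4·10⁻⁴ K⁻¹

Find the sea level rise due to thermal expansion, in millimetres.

452 mm

1.4 × 3.5×10⁻⁴ × 260 = 0.12740 m
2.7×10⁻⁴ × 820 × 1 = 0.22140 m
1.9×10⁻⁴ × 610 × 0.72 = 0.083448 m
0.12 × 1200 × 1.4×10⁻⁴ = 0.02016 m
Δh = 0.12740 + 0.22140 + 0.083448 + 0.02016 = 0.452408 m ≈ 452 mm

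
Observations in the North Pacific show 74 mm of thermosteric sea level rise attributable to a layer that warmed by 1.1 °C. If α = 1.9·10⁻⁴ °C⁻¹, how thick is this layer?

H = Δh/(αΔT) = 0.074 / (1.9×10⁻⁴ × 1.1) ≈ 354.1 m

354 m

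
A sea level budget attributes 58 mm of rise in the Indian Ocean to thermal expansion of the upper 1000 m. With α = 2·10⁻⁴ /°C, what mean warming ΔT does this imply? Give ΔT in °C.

ΔT = Δh/(αH) = 0.058 / (2×10⁻⁴ × 1000) = 0.2900 °C

about 0.29 °C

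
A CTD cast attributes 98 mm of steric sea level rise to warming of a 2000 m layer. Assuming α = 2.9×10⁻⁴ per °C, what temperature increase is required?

about 0.169 K

ΔT = Δh/(αH) = 0.098 / (2.9×10⁻⁴ × 2000) ≈ 0.1690 K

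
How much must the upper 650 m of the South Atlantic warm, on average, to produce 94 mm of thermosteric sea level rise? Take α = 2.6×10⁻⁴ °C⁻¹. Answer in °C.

ΔT = Δh/(αH) = 0.094 / (2.6×10⁻⁴ × 650) ≈ 0.5562 °C

ΔT ≈ 0.556 °C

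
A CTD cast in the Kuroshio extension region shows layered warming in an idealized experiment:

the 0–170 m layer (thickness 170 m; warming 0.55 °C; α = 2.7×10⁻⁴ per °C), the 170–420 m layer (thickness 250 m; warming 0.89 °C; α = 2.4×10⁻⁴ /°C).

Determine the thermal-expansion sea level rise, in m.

0.0786 m of thermosteric rise

170 × 0.55 × 2.7×10⁻⁴ = 0.025245 m
170–420 m: 0.89 × 2.4×10⁻⁴ × 250 = 0.05340 m
Δh = 0.025245 + 0.05340 = 0.078645 m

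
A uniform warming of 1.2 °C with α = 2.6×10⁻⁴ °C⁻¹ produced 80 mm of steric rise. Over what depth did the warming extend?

about 256 m

H = Δh/(αΔT) = 0.08 / (2.6×10⁻⁴ × 1.2) ≈ 256.4 m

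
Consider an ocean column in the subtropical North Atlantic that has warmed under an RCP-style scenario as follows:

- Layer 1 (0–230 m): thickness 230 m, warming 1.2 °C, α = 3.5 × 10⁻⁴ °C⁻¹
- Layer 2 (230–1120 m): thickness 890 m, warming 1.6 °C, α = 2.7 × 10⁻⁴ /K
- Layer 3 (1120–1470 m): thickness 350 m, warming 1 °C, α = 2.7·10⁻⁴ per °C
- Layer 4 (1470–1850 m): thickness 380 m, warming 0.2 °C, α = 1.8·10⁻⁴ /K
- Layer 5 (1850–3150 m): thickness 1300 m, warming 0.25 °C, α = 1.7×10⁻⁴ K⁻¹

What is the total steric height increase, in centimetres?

about 64 cm

Layer 1: 3.5×10⁻⁴ × 230 × 1.2 = 0.09660 m
230–1120 m: 1.6 × 2.7×10⁻⁴ × 890 = 0.38448 m
1120–1470 m: 2.7×10⁻⁴ × 1 × 350 = 0.09450 m
380 × 0.2 × 1.8×10⁻⁴ = 0.01368 m
1.7×10⁻⁴ × 0.25 × 1300 = 0.05525 m
Δh = 0.09660 + 0.38448 + 0.09450 + 0.01368 + 0.05525 = 0.64451 m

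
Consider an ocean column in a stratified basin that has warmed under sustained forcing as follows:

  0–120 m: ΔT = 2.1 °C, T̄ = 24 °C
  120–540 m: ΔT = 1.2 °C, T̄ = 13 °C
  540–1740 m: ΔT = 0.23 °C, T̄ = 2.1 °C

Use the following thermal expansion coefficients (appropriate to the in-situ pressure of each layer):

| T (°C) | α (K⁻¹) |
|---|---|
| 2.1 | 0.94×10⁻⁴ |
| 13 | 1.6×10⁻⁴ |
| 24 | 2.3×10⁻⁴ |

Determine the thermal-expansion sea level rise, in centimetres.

Layer 1 at 24 °C → α = 2.3×10⁻⁴ K⁻¹
Layer 2 at 13 °C → α = 1.6×10⁻⁴ K⁻¹
Layer 3 at 2.1 °C → α = 0.94×10⁻⁴ K⁻¹
Layer 1: 2.1 × 120 × 2.3×10⁻⁴ = 0.05796 m
120–540 m: 1.2 × 420 × 1.6×10⁻⁴ = 0.08064 m
0.94×10⁻⁴ × 1200 × 0.23 = 0.025944 m
Δh = 0.05796 + 0.08064 + 0.025944 = 0.164544 m

Δh ≈ 16 cm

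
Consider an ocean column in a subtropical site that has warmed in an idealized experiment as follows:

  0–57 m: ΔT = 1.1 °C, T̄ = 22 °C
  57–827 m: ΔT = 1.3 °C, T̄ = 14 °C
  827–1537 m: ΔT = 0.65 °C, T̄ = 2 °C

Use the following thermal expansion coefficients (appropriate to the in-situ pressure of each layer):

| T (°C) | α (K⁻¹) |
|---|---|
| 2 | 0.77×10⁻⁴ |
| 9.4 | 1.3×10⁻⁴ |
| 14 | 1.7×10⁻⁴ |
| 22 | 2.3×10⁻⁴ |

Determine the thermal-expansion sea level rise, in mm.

Δh = 220 mm

Layer 1 at 22 °C → α = 2.3×10⁻⁴ K⁻¹
Layer 2 at 14 °C → α = 1.7×10⁻⁴ K⁻¹
Layer 3 at 2 °C → α = 0.77×10⁻⁴ K⁻¹
0–57 m: 57 × 1.1 × 2.3×10⁻⁴ = 0.014421 m
1.3 × 1.7×10⁻⁴ × 770 = 0.17017 m
0.77×10⁻⁴ × 0.65 × 710 = 0.0355355 m
Δh = 0.014421 + 0.17017 + 0.0355355 = 0.2201265 m ≈ 220 mm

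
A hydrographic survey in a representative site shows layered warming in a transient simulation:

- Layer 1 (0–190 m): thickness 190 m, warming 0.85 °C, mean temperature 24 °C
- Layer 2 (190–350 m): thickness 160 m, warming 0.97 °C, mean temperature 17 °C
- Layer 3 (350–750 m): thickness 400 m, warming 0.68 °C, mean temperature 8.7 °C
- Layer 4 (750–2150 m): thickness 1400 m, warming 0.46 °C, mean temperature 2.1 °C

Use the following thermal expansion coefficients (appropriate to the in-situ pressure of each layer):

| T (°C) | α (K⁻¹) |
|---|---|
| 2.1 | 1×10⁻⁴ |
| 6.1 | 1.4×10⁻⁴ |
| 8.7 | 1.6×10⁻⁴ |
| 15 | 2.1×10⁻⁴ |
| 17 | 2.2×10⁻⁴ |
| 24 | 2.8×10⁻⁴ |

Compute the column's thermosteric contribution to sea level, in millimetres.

Δh ≈ 187 mm

Layer 1 at 24 °C → α = 2.8×10⁻⁴ K⁻¹
Layer 2 at 17 °C → α = 2.2×10⁻⁴ K⁻¹
Layer 3 at 8.7 °C → α = 1.6×10⁻⁴ K⁻¹
Layer 4 at 2.1 °C → α = 1×10⁻⁴ K⁻¹
190 × 2.8×10⁻⁴ × 0.85 = 0.04522 m
0.97 × 160 × 2.2×10⁻⁴ = 0.034144 m
400 × 1.6×10⁻⁴ × 0.68 = 0.04352 m
Layer 4: 0.46 × 1400 × 1×10⁻⁴ = 0.06440 m
Δh = 0.04522 + 0.034144 + 0.04352 + 0.06440 = 0.187284 m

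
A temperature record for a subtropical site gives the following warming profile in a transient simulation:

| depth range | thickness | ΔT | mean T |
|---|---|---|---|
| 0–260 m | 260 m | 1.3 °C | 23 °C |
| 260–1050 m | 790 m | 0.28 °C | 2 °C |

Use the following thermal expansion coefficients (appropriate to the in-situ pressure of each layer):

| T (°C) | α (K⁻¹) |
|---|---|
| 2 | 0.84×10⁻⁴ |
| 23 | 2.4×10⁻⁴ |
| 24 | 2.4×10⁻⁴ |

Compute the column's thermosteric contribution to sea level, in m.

0.10 m of thermosteric rise

Layer 1 at 23 °C → α = 2.4×10⁻⁴ K⁻¹
Layer 2 at 2 °C → α = 0.84×10⁻⁴ K⁻¹
260 × 2.4×10⁻⁴ × 1.3 = 0.08112 m
0.28 × 0.84×10⁻⁴ × 790 = 0.0185808 m
Δh = 0.08112 + 0.0185808 = 0.0997008 m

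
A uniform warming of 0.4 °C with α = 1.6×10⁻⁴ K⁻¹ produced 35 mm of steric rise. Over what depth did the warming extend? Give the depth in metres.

H = Δh/(αΔT) = 0.035 / (1.6×10⁻⁴ × 0.4) ≈ 546.9 m

547 m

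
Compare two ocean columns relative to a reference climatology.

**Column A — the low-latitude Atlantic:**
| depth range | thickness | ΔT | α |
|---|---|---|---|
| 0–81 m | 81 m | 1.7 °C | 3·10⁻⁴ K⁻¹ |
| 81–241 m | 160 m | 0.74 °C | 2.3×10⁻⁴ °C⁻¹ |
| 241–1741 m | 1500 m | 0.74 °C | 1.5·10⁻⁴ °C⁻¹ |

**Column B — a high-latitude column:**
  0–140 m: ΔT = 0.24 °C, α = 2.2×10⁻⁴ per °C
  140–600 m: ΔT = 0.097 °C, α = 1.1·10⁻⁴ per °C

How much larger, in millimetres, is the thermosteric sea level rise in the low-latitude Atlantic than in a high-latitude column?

223 mm larger

A 1.7 × 3×10⁻⁴ × 81 = 0.04131 m
A 0.74 × 2.3×10⁻⁴ × 160 = 0.027232 m
A 0.74 × 1500 × 1.5×10⁻⁴ = 0.16650 m
A total: 0.235042 m
B Layer 1: 140 × 2.2×10⁻⁴ × 0.24 = 0.007392 m
B 140–600 m: 0.097 × 460 × 1.1×10⁻⁴ = 0.0049082 m
B total: 0.0123002 m
Difference: 0.235042 − 0.0123002 = 0.2227418 m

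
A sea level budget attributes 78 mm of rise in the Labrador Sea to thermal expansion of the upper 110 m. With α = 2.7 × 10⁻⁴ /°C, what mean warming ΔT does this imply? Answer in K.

ΔT = Δh/(αH) = 0.078 / (2.7×10⁻⁴ × 110) ≈ 2.626 K

2.6 K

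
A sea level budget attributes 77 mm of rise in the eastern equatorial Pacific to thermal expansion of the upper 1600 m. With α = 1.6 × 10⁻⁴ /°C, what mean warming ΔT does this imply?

ΔT = Δh/(αH) = 0.077 / (1.6×10⁻⁴ × 1600) ≈ 0.3008 °C

about 0.301 °C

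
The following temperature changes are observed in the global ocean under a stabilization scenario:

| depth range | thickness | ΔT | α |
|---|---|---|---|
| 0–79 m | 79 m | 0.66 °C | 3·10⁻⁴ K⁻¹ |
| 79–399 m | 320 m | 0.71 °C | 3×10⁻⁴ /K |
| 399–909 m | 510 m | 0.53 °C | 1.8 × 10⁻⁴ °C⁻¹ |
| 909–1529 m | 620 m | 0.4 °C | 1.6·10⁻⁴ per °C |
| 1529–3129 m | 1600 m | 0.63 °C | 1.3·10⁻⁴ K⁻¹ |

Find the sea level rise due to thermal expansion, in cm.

Δh = 30 cm

0.66 × 79 × 3×10⁻⁴ = 0.015642 m
Layer 2: 320 × 3×10⁻⁴ × 0.71 = 0.06816 m
Layer 3: 1.8×10⁻⁴ × 510 × 0.53 = 0.048654 m
909–1529 m: 620 × 1.6×10⁻⁴ × 0.4 = 0.03968 m
1529–3129 m: 1.3×10⁻⁴ × 1600 × 0.63 = 0.13104 m
Δh = 0.015642 + 0.06816 + 0.048654 + 0.03968 + 0.13104 = 0.303176 m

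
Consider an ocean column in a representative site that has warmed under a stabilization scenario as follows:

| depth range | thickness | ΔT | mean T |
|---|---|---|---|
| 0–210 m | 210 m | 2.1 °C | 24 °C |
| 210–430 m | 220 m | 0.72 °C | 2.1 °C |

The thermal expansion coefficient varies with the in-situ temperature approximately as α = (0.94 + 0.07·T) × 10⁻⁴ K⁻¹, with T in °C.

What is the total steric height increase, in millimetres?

Layer 1: α = (0.94 + 0.07×24)×10⁻⁴ = 2.62×10⁻⁴ K⁻¹
Layer 2: α = (0.94 + 0.07×2.1)×10⁻⁴ = 1.087×10⁻⁴ K⁻¹
0–210 m: 2.1 × 2.62×10⁻⁴ × 210 = 0.115542 m
210–430 m: 1.087×10⁻⁴ × 220 × 0.72 = 0.01721808 m
Δh = 0.115542 + 0.01721808 = 0.13276008 m ≈ 130 mm

130 mm of thermosteric rise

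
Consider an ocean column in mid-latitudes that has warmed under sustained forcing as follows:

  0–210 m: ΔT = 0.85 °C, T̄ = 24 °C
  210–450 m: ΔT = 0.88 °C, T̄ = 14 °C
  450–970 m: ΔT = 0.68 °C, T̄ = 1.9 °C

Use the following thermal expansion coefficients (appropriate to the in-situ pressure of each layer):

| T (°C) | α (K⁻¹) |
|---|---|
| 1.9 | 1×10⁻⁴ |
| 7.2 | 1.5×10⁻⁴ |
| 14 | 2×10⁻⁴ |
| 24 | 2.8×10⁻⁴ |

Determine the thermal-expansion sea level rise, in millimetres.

Layer 1 at 24 °C → α = 2.8×10⁻⁴ K⁻¹
Layer 2 at 14 °C → α = 2×10⁻⁴ K⁻¹
Layer 3 at 1.9 °C → α = 1×10⁻⁴ K⁻¹
0.85 × 2.8×10⁻⁴ × 210 = 0.04998 m
Layer 2: 2×10⁻⁴ × 240 × 0.88 = 0.04224 m
1×10⁻⁴ × 0.68 × 520 = 0.03536 m
Δh = 0.04998 + 0.04224 + 0.03536 = 0.12758 m

Δh = 128 mm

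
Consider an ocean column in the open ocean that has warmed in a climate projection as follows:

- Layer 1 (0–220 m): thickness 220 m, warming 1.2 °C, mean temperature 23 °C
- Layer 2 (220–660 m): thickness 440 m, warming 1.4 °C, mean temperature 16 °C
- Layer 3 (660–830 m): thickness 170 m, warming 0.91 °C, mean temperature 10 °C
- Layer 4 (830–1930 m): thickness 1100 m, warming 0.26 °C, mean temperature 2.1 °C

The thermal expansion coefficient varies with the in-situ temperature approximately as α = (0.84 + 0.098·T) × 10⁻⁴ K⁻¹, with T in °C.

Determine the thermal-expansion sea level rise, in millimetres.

290 mm

Layer 1: α = (0.84 + 0.098×23)×10⁻⁴ = 3.094×10⁻⁴ K⁻¹
Layer 2: α = (0.84 + 0.098×16)×10⁻⁴ = 2.408×10⁻⁴ K⁻¹
Layer 3: α = (0.84 + 0.098×10)×10⁻⁴ = 1.82×10⁻⁴ K⁻¹
Layer 4: α = (0.84 + 0.098×2.1)×10⁻⁴ = 1.0458×10⁻⁴ K⁻¹
1.2 × 220 × 3.094×10⁻⁴ = 0.0816816 m
220–660 m: 1.4 × 440 × 2.408×10⁻⁴ = 0.1483328 m
660–830 m: 170 × 0.91 × 1.82×10⁻⁴ = 0.0281554 m
1.0458×10⁻⁴ × 0.26 × 1100 = 0.02990988 m
Δh = 0.0816816 + 0.1483328 + 0.0281554 + 0.02990988 = 0.28807968 m ≈ 290 mm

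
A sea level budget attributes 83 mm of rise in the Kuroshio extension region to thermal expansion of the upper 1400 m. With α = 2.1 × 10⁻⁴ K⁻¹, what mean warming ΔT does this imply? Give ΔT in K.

ΔT = Δh/(αH) = 0.083 / (2.1×10⁻⁴ × 1400) ≈ 0.2823 K

ΔT ≈ 0.28 K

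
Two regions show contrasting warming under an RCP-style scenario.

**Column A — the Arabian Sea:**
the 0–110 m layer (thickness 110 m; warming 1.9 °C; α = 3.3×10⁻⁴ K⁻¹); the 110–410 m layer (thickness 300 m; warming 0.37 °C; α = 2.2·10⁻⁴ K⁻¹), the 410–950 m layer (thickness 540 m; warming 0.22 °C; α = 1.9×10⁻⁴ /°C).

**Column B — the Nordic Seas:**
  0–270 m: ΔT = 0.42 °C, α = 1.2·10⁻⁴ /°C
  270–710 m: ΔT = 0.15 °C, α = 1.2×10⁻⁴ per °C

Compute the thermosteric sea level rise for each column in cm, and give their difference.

A 0–110 m: 3.3×10⁻⁴ × 110 × 1.9 = 0.06897 m
A 0.37 × 2.2×10⁻⁴ × 300 = 0.02442 m
A 0.22 × 1.9×10⁻⁴ × 540 = 0.022572 m
A total: 0.115962 m
B 0–270 m: 270 × 1.2×10⁻⁴ × 0.42 = 0.013608 m
B 270–710 m: 0.15 × 440 × 1.2×10⁻⁴ = 0.00792 m
B total: 0.021528 m
Difference: 0.115962 − 0.021528 = 0.094434 m

A: 12 cm; B: 2.2 cm; difference 9.4 cm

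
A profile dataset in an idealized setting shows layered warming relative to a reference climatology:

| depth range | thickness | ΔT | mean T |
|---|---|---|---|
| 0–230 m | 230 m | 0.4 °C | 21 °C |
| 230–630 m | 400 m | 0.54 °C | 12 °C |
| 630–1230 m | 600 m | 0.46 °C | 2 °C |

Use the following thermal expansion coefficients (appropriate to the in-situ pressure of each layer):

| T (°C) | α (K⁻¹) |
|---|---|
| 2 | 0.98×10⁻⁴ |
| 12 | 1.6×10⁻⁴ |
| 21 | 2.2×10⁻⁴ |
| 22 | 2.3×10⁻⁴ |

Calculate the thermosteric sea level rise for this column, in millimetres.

Layer 1 at 21 °C → α = 2.2×10⁻⁴ K⁻¹
Layer 2 at 12 °C → α = 1.6×10⁻⁴ K⁻¹
Layer 3 at 2 °C → α = 0.98×10⁻⁴ K⁻¹
Layer 1: 2.2×10⁻⁴ × 230 × 0.4 = 0.02024 m
400 × 0.54 × 1.6×10⁻⁴ = 0.03456 m
Layer 3: 0.46 × 0.98×10⁻⁴ × 600 = 0.027048 m
Δh = 0.02024 + 0.03456 + 0.027048 = 0.081848 m ≈ 81.8 mm

Δh = 81.8 mm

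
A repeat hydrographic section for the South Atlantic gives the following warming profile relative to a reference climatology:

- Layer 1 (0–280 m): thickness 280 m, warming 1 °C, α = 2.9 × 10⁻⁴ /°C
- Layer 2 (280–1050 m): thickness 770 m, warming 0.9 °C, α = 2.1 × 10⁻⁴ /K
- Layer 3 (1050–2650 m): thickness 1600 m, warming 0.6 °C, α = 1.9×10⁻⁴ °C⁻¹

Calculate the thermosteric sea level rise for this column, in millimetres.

Δh ≈ 410 mm

1 × 280 × 2.9×10⁻⁴ = 0.08120 m
0.9 × 770 × 2.1×10⁻⁴ = 0.14553 m
0.6 × 1.9×10⁻⁴ × 1600 = 0.18240 m
Δh = 0.08120 + 0.14553 + 0.18240 = 0.40913 m ≈ 410 mm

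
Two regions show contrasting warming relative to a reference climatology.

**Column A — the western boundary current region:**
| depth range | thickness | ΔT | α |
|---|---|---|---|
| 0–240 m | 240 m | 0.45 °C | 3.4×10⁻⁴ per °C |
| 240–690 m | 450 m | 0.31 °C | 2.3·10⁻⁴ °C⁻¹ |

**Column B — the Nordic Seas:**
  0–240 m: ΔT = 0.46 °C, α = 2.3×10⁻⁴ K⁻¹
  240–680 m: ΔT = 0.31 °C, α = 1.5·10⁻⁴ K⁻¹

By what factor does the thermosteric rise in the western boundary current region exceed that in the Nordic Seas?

a factor of 1.5

A Layer 1: 0.45 × 240 × 3.4×10⁻⁴ = 0.03672 m
A Layer 2: 2.3×10⁻⁴ × 0.31 × 450 = 0.032085 m
A total: 0.068805 m
B Layer 1: 240 × 2.3×10⁻⁴ × 0.46 = 0.025392 m
B 240–680 m: 0.31 × 440 × 1.5×10⁻⁴ = 0.02046 m
B total: 0.045852 m
Ratio: 0.068805 / 0.045852 ≈ 1.501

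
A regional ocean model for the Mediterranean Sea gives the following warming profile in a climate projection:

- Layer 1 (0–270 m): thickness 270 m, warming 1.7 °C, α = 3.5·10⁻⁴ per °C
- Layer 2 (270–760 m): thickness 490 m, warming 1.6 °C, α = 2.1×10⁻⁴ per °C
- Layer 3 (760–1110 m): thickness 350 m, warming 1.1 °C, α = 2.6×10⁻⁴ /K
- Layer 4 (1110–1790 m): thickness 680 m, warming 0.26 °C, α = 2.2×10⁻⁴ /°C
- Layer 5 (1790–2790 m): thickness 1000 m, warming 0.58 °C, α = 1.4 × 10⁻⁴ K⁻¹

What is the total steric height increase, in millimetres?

545 mm of thermosteric rise

3.5×10⁻⁴ × 270 × 1.7 = 0.16065 m
490 × 2.1×10⁻⁴ × 1.6 = 0.16464 m
2.6×10⁻⁴ × 1.1 × 350 = 0.10010 m
680 × 0.26 × 2.2×10⁻⁴ = 0.038896 m
Layer 5: 0.58 × 1.4×10⁻⁴ × 1000 = 0.08120 m
Δh = 0.16065 + 0.16464 + 0.10010 + 0.038896 + 0.08120 = 0.545486 m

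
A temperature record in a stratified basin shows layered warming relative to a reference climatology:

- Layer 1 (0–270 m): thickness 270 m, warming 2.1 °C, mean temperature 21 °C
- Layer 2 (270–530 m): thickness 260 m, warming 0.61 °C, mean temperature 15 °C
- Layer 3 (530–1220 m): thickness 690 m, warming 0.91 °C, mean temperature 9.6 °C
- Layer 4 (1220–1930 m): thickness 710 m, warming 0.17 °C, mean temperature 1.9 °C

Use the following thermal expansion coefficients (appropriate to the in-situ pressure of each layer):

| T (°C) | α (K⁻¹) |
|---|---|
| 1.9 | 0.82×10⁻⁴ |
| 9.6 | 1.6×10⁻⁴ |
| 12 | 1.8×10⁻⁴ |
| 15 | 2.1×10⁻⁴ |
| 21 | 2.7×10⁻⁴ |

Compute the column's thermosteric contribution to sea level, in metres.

Layer 1 at 21 °C → α = 2.7×10⁻⁴ K⁻¹
Layer 2 at 15 °C → α = 2.1×10⁻⁴ K⁻¹
Layer 3 at 9.6 °C → α = 1.6×10⁻⁴ K⁻¹
Layer 4 at 1.9 °C → α = 0.82×10⁻⁴ K⁻¹
270 × 2.7×10⁻⁴ × 2.1 = 0.15309 m
270–530 m: 2.1×10⁻⁴ × 0.61 × 260 = 0.033306 m
530–1220 m: 690 × 1.6×10⁻⁴ × 0.91 = 0.100464 m
710 × 0.17 × 0.82×10⁻⁴ = 0.0098974 m
Δh = 0.15309 + 0.033306 + 0.100464 + 0.0098974 = 0.2967574 m ≈ 0.30 m

Δh ≈ 0.30 m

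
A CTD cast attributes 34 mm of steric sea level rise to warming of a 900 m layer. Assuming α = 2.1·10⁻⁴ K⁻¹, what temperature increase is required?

ΔT ≈ 0.180 K

ΔT = Δh/(αH) = 0.034 / (2.1×10⁻⁴ × 900) ≈ 0.1799 K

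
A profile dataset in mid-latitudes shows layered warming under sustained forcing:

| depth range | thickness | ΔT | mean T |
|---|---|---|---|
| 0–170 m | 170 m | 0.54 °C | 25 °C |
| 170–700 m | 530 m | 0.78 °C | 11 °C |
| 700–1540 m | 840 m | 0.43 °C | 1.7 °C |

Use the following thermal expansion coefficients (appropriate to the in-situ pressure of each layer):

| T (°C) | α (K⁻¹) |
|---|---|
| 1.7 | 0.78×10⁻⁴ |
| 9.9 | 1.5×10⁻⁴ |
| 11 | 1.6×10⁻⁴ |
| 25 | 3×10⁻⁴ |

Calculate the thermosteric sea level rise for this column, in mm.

Layer 1 at 25 °C → α = 3×10⁻⁴ K⁻¹
Layer 2 at 11 °C → α = 1.6×10⁻⁴ K⁻¹
Layer 3 at 1.7 °C → α = 0.78×10⁻⁴ K⁻¹
Layer 1: 170 × 0.54 × 3×10⁻⁴ = 0.02754 m
170–700 m: 1.6×10⁻⁴ × 530 × 0.78 = 0.066144 m
700–1540 m: 0.78×10⁻⁴ × 840 × 0.43 = 0.0281736 m
Δh = 0.02754 + 0.066144 + 0.0281736 = 0.1218576 m ≈ 122 mm

122 mm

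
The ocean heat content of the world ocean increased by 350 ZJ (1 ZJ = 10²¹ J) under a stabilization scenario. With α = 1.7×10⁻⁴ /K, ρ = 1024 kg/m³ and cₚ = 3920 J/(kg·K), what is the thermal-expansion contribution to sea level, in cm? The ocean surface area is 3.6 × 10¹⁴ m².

Per unit area: Q = 350×10²¹ / (3.6×10¹⁴) ≈ 9.722×10⁸ J/m²
Δh = αQ/(ρcₚ) = 1.7×10⁻⁴ × 9.722×10⁸ / (1024 × 3920) ≈ 0.041174 m

about 4.12 cm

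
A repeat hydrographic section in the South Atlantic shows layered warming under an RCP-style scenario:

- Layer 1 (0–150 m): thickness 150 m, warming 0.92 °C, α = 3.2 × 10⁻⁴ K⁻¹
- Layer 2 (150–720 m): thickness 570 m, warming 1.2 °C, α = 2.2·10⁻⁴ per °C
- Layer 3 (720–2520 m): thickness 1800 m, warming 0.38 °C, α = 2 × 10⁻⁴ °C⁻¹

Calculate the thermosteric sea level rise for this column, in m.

Layer 1: 0.92 × 3.2×10⁻⁴ × 150 = 0.04416 m
150–720 m: 2.2×10⁻⁴ × 570 × 1.2 = 0.15048 m
Layer 3: 1800 × 0.38 × 2×10⁻⁴ = 0.13680 m
Δh = 0.04416 + 0.15048 + 0.13680 = 0.33144 m ≈ 0.331 m

0.331 m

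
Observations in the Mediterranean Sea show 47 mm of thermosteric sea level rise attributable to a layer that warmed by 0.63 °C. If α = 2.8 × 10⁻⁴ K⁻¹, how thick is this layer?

H = Δh/(αΔT) = 0.047 / (2.8×10⁻⁴ × 0.63) ≈ 266.4 m

H ≈ 266 m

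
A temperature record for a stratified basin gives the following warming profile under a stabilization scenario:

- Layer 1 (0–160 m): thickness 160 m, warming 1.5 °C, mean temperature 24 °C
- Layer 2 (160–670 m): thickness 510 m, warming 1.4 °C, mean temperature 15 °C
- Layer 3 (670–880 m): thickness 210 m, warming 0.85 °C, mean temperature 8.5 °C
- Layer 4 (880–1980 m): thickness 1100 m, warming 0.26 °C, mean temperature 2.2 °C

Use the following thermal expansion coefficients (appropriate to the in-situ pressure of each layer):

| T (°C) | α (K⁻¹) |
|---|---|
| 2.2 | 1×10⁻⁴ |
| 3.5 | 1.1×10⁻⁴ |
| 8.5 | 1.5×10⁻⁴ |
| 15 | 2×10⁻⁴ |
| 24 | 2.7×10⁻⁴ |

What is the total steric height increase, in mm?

260 mm

Layer 1 at 24 °C → α = 2.7×10⁻⁴ K⁻¹
Layer 2 at 15 °C → α = 2×10⁻⁴ K⁻¹
Layer 3 at 8.5 °C → α = 1.5×10⁻⁴ K⁻¹
Layer 4 at 2.2 °C → α = 1×10⁻⁴ K⁻¹
0–160 m: 2.7×10⁻⁴ × 1.5 × 160 = 0.06480 m
1.4 × 510 × 2×10⁻⁴ = 0.14280 m
670–880 m: 0.85 × 210 × 1.5×10⁻⁴ = 0.026775 m
Layer 4: 1×10⁻⁴ × 0.26 × 1100 = 0.02860 m
Δh = 0.06480 + 0.14280 + 0.026775 + 0.02860 = 0.262975 m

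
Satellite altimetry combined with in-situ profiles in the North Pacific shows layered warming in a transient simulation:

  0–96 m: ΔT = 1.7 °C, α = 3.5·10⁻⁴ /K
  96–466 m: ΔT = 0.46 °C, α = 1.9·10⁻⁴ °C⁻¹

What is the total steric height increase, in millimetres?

Δh = 89.5 mm

Layer 1: 96 × 1.7 × 3.5×10⁻⁴ = 0.05712 m
Layer 2: 370 × 0.46 × 1.9×10⁻⁴ = 0.032338 m
Δh = 0.05712 + 0.032338 = 0.089458 m ≈ 89.5 mm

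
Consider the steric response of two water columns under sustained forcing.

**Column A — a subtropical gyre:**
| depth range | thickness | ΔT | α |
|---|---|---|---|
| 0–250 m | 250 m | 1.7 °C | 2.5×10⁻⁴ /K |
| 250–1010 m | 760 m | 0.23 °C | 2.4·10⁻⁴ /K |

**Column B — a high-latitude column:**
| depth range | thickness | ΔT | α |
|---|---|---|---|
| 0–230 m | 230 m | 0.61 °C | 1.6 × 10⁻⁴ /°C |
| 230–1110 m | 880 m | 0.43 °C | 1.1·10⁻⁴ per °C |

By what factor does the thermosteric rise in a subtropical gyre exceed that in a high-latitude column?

A 0–250 m: 1.7 × 2.5×10⁻⁴ × 250 = 0.10625 m
A 760 × 0.23 × 2.4×10⁻⁴ = 0.041952 m
A total: 0.148202 m
B 0–230 m: 1.6×10⁻⁴ × 0.61 × 230 = 0.022448 m
B Layer 2: 1.1×10⁻⁴ × 880 × 0.43 = 0.041624 m
B total: 0.064072 m
Ratio: 0.148202 / 0.064072 ≈ 2.313

a factor of 2.31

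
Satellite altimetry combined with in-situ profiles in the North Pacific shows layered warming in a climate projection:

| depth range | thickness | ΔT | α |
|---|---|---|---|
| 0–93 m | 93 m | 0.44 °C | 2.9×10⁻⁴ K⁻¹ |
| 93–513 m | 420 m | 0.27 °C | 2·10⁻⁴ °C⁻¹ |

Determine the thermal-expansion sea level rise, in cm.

0–93 m: 2.9×10⁻⁴ × 93 × 0.44 = 0.0118668 m
Layer 2: 0.27 × 2×10⁻⁴ × 420 = 0.02268 m
Δh = 0.0118668 + 0.02268 = 0.0345468 m ≈ 3.5 cm

3.5 cm of thermosteric rise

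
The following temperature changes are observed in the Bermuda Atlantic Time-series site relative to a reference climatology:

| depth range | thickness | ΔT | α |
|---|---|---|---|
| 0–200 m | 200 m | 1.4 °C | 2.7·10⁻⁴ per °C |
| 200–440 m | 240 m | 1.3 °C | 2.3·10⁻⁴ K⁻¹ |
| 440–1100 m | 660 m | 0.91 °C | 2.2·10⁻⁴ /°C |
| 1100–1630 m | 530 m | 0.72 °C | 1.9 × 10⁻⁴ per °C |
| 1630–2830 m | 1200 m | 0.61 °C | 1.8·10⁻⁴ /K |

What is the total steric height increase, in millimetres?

0–200 m: 1.4 × 200 × 2.7×10⁻⁴ = 0.07560 m
Layer 2: 2.3×10⁻⁴ × 1.3 × 240 = 0.07176 m
Layer 3: 2.2×10⁻⁴ × 0.91 × 660 = 0.132132 m
1.9×10⁻⁴ × 0.72 × 530 = 0.072504 m
Layer 5: 1200 × 0.61 × 1.8×10⁻⁴ = 0.13176 m
Δh = 0.07560 + 0.07176 + 0.132132 + 0.072504 + 0.13176 = 0.483756 m

about 480 mm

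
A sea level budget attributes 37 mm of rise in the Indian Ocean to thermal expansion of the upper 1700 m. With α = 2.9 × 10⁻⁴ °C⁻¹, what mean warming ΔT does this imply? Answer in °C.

0.075 °C

ΔT = Δh/(αH) = 0.037 / (2.9×10⁻⁴ × 1700) ≈ 0.07505 °C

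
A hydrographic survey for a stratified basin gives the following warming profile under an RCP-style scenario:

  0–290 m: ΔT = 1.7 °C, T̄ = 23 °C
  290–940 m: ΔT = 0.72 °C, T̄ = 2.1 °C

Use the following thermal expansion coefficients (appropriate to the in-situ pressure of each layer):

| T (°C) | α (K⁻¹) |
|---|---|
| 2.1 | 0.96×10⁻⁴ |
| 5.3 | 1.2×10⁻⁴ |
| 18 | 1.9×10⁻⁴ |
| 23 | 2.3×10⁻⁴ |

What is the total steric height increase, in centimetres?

about 15.8 cm

Layer 1 at 23 °C → α = 2.3×10⁻⁴ K⁻¹
Layer 2 at 2.1 °C → α = 0.96×10⁻⁴ K⁻¹
Layer 1: 290 × 1.7 × 2.3×10⁻⁴ = 0.11339 m
650 × 0.72 × 0.96×10⁻⁴ = 0.044928 m
Δh = 0.11339 + 0.044928 = 0.158318 m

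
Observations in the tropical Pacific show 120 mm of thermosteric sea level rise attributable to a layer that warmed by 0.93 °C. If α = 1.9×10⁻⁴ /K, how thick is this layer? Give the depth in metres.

679 m

H = Δh/(αΔT) = 0.12 / (1.9×10⁻⁴ × 0.93) ≈ 679.1 m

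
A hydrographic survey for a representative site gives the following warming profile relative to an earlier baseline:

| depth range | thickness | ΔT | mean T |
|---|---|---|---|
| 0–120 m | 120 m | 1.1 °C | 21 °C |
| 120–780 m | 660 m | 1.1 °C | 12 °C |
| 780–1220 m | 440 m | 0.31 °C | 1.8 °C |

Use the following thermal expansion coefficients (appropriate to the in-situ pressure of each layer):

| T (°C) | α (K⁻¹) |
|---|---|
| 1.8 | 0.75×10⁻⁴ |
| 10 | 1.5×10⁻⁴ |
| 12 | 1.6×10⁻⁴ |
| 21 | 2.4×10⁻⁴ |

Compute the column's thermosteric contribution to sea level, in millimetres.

160 mm of thermosteric rise

Layer 1 at 21 °C → α = 2.4×10⁻⁴ K⁻¹
Layer 2 at 12 °C → α = 1.6×10⁻⁴ K⁻¹
Layer 3 at 1.8 °C → α = 0.75×10⁻⁴ K⁻¹
Layer 1: 120 × 1.1 × 2.4×10⁻⁴ = 0.03168 m
120–780 m: 660 × 1.1 × 1.6×10⁻⁴ = 0.11616 m
440 × 0.31 × 0.75×10⁻⁴ = 0.01023 m
Δh = 0.03168 + 0.11616 + 0.01023 = 0.15807 m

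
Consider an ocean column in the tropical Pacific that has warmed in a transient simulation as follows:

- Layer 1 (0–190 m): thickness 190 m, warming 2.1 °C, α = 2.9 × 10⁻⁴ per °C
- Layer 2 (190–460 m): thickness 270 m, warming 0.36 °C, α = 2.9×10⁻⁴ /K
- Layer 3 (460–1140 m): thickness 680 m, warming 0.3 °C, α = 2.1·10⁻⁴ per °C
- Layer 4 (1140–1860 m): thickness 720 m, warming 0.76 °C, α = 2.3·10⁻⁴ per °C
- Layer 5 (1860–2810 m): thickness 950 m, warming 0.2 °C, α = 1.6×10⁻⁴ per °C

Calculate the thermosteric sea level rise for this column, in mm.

Δh ≈ 343 mm

2.1 × 2.9×10⁻⁴ × 190 = 0.11571 m
Layer 2: 0.36 × 2.9×10⁻⁴ × 270 = 0.028188 m
Layer 3: 0.3 × 680 × 2.1×10⁻⁴ = 0.04284 m
0.76 × 720 × 2.3×10⁻⁴ = 0.125856 m
1.6×10⁻⁴ × 0.2 × 950 = 0.03040 m
Δh = 0.11571 + 0.028188 + 0.04284 + 0.125856 + 0.03040 = 0.342994 m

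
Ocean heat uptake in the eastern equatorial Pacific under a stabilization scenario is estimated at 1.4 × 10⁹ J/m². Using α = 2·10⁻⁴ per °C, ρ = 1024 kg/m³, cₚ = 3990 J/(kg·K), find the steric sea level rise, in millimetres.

68.5 mm

Δh = αQ/(ρcₚ) = 2×10⁻⁴ × 1.4×10⁹ / (1024 × 3990) ≈ 0.068531 m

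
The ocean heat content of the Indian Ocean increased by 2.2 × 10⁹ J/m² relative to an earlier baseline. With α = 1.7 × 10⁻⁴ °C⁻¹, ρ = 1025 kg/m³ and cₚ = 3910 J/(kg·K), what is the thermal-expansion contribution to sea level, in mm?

Δh = αQ/(ρcₚ) = 1.7×10⁻⁴ × 2.2×10⁹ / (1025 × 3910) ≈ 0.093319 m

Δh ≈ 93 mm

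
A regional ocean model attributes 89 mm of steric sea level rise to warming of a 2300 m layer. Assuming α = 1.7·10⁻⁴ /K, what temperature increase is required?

0.23 K

ΔT = Δh/(αH) = 0.089 / (1.7×10⁻⁴ × 2300) ≈ 0.2276 K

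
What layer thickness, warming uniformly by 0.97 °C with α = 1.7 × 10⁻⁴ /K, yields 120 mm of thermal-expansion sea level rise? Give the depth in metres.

H ≈ 730 m

H = Δh/(αΔT) = 0.12 / (1.7×10⁻⁴ × 0.97) ≈ 727.7 m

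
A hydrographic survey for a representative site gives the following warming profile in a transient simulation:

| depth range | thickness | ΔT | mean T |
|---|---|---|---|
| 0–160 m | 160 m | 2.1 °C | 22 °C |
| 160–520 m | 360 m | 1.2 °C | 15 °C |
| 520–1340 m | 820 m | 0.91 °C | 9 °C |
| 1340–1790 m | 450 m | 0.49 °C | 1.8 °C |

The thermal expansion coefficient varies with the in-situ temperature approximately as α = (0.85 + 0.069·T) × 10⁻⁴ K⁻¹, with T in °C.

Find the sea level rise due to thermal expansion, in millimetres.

Δh = 292 mm

Layer 1: α = (0.85 + 0.069×22)×10⁻⁴ = 2.368×10⁻⁴ K⁻¹
Layer 2: α = (0.85 + 0.069×15)×10⁻⁴ = 1.885×10⁻⁴ K⁻¹
Layer 3: α = (0.85 + 0.069×9)×10⁻⁴ = 1.471×10⁻⁴ K⁻¹
Layer 4: α = (0.85 + 0.069×1.8)×10⁻⁴ = 0.9742×10⁻⁴ K⁻¹
2.1 × 2.368×10⁻⁴ × 160 = 0.0795648 m
1.2 × 1.885×10⁻⁴ × 360 = 0.081432 m
820 × 1.471×10⁻⁴ × 0.91 = 0.10976602 m
Layer 4: 450 × 0.49 × 0.9742×10⁻⁴ = 0.02148111 m
Δh = 0.0795648 + 0.081432 + 0.10976602 + 0.02148111 = 0.29224393 m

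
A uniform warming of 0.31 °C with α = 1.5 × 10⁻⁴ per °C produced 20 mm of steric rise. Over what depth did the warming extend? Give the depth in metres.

H ≈ 430 m

H = Δh/(αΔT) = 0.02 / (1.5×10⁻⁴ × 0.31) ≈ 430.1 m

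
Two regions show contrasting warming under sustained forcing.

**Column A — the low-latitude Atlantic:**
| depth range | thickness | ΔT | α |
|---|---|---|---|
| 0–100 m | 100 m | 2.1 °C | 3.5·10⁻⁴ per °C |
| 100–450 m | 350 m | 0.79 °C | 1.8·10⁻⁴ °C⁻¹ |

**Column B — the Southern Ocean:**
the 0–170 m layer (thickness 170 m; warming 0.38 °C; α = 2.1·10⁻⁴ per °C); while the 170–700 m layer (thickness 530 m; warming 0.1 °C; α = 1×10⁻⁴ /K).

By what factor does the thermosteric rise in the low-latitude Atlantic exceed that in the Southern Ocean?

A 0–100 m: 2.1 × 100 × 3.5×10⁻⁴ = 0.07350 m
A 100–450 m: 1.8×10⁻⁴ × 0.79 × 350 = 0.04977 m
A total: 0.12327 m
B 0.38 × 2.1×10⁻⁴ × 170 = 0.013566 m
B 170–700 m: 530 × 0.1 × 1×10⁻⁴ = 0.00530 m
B total: 0.018866 m
Ratio: 0.12327 / 0.018866 ≈ 6.534

≈ 6.53×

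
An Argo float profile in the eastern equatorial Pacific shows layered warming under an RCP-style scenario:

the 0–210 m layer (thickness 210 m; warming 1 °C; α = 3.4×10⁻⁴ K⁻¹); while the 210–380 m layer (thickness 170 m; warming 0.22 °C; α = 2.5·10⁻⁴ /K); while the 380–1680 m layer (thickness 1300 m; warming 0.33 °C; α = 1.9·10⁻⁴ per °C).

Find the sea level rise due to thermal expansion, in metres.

0.162 m

Layer 1: 210 × 1 × 3.4×10⁻⁴ = 0.07140 m
Layer 2: 2.5×10⁻⁴ × 170 × 0.22 = 0.00935 m
1300 × 1.9×10⁻⁴ × 0.33 = 0.08151 m
Δh = 0.07140 + 0.00935 + 0.08151 = 0.16226 m ≈ 0.162 m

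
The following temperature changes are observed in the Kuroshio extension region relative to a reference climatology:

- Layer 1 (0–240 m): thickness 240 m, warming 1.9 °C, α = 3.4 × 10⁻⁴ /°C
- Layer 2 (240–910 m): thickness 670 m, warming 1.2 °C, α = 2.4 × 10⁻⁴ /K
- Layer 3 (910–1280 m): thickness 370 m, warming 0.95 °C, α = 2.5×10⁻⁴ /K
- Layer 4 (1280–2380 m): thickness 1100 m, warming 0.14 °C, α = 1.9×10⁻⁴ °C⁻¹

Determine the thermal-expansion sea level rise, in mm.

Δh ≈ 465 mm

Layer 1: 3.4×10⁻⁴ × 1.9 × 240 = 0.15504 m
240–910 m: 670 × 1.2 × 2.4×10⁻⁴ = 0.19296 m
910–1280 m: 0.95 × 2.5×10⁻⁴ × 370 = 0.087875 m
1280–2380 m: 1100 × 1.9×10⁻⁴ × 0.14 = 0.02926 m
Δh = 0.15504 + 0.19296 + 0.087875 + 0.02926 = 0.465135 m ≈ 465 mm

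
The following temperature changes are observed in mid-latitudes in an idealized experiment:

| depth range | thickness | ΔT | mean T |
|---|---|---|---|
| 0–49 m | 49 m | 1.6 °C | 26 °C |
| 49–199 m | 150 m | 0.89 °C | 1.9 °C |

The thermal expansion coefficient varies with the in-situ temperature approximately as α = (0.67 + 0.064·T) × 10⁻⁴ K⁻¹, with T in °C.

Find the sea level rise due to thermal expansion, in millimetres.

Layer 1: α = (0.67 + 0.064×26)×10⁻⁴ = 2.334×10⁻⁴ K⁻¹
Layer 2: α = (0.67 + 0.064×1.9)×10⁻⁴ = 0.7916×10⁻⁴ K⁻¹
Layer 1: 49 × 1.6 × 2.334×10⁻⁴ = 0.01829856 m
49–199 m: 0.89 × 0.7916×10⁻⁴ × 150 = 0.01056786 m
Δh = 0.01829856 + 0.01056786 = 0.02886642 m ≈ 29 mm

29 mm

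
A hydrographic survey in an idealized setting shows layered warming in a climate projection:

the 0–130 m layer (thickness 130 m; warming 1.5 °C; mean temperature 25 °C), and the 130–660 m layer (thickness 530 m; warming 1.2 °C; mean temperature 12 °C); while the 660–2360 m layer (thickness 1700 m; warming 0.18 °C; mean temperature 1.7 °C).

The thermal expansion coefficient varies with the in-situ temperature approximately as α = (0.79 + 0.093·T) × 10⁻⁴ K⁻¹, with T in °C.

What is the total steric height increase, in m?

Δh ≈ 0.211 m

Layer 1: α = (0.79 + 0.093×25)×10⁻⁴ = 3.115×10⁻⁴ K⁻¹
Layer 2: α = (0.79 + 0.093×12)×10⁻⁴ = 1.906×10⁻⁴ K⁻¹
Layer 3: α = (0.79 + 0.093×1.7)×10⁻⁴ = 0.9481×10⁻⁴ K⁻¹
Layer 1: 130 × 3.115×10⁻⁴ × 1.5 = 0.0607425 m
130–660 m: 530 × 1.2 × 1.906×10⁻⁴ = 0.1212216 m
660–2360 m: 0.18 × 0.9481×10⁻⁴ × 1700 = 0.02901186 m
Δh = 0.0607425 + 0.1212216 + 0.02901186 = 0.21097596 m ≈ 0.211 m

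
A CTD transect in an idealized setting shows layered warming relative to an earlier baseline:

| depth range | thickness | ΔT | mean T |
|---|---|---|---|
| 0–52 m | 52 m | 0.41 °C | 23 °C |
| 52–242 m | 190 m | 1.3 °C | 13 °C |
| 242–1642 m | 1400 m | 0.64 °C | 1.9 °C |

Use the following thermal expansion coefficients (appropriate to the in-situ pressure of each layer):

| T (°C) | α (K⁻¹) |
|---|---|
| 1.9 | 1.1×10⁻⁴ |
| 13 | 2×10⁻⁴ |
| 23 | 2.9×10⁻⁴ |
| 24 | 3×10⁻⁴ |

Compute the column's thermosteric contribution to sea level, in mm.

Layer 1 at 23 °C → α = 2.9×10⁻⁴ K⁻¹
Layer 2 at 13 °C → α = 2×10⁻⁴ K⁻¹
Layer 3 at 1.9 °C → α = 1.1×10⁻⁴ K⁻¹
Layer 1: 2.9×10⁻⁴ × 52 × 0.41 = 0.0061828 m
52–242 m: 190 × 1.3 × 2×10⁻⁴ = 0.04940 m
Layer 3: 1400 × 0.64 × 1.1×10⁻⁴ = 0.09856 m
Δh = 0.0061828 + 0.04940 + 0.09856 = 0.1541428 m

154 mm of thermosteric rise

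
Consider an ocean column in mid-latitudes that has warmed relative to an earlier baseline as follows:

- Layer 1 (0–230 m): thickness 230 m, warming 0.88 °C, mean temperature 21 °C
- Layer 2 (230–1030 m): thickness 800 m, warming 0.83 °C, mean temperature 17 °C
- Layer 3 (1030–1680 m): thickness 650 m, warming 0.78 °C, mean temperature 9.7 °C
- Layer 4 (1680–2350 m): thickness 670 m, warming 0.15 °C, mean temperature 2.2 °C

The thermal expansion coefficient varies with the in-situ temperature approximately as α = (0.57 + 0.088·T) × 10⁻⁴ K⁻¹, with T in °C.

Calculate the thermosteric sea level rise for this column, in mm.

Layer 1: α = (0.57 + 0.088×21)×10⁻⁴ = 2.418×10⁻⁴ K⁻¹
Layer 2: α = (0.57 + 0.088×17)×10⁻⁴ = 2.066×10⁻⁴ K⁻¹
Layer 3: α = (0.57 + 0.088×9.7)×10⁻⁴ = 1.4236×10⁻⁴ K⁻¹
Layer 4: α = (0.57 + 0.088×2.2)×10⁻⁴ = 0.7636×10⁻⁴ K⁻¹
230 × 0.88 × 2.418×10⁻⁴ = 0.04894032 m
Layer 2: 2.066×10⁻⁴ × 800 × 0.83 = 0.1371824 m
0.78 × 1.4236×10⁻⁴ × 650 = 0.07217652 m
Layer 4: 0.15 × 670 × 0.7636×10⁻⁴ = 0.00767418 m
Δh = 0.04894032 + 0.1371824 + 0.07217652 + 0.00767418 = 0.26597342 m

Δh ≈ 270 mm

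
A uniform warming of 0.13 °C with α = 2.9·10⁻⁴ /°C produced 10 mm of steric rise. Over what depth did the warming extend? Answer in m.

about 265 m

H = Δh/(αΔT) = 0.01 / (2.9×10⁻⁴ × 0.13) ≈ 265.3 m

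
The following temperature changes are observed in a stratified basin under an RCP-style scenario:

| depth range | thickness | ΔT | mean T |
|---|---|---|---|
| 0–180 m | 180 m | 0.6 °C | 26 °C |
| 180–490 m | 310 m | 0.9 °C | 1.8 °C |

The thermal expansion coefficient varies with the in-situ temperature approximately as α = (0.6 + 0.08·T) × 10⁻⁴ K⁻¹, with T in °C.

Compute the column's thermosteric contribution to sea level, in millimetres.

Δh = 49.7 mm

Layer 1: α = (0.6 + 0.08×26)×10⁻⁴ = 2.68×10⁻⁴ K⁻¹
Layer 2: α = (0.6 + 0.08×1.8)×10⁻⁴ = 0.744×10⁻⁴ K⁻¹
0.6 × 180 × 2.68×10⁻⁴ = 0.028944 m
Layer 2: 310 × 0.744×10⁻⁴ × 0.9 = 0.0207576 m
Δh = 0.028944 + 0.0207576 = 0.0497016 m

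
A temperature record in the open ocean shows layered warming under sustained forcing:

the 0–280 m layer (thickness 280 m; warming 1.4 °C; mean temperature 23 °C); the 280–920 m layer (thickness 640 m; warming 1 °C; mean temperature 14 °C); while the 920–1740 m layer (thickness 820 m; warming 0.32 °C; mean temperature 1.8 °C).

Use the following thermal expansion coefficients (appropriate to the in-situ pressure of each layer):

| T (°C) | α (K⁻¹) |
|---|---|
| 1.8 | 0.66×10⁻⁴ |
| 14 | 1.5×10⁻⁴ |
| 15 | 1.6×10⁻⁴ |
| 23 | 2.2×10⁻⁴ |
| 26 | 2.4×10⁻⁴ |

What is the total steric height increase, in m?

Layer 1 at 23 °C → α = 2.2×10⁻⁴ K⁻¹
Layer 2 at 14 °C → α = 1.5×10⁻⁴ K⁻¹
Layer 3 at 1.8 °C → α = 0.66×10⁻⁴ K⁻¹
0–280 m: 1.4 × 2.2×10⁻⁴ × 280 = 0.08624 m
640 × 1 × 1.5×10⁻⁴ = 0.09600 m
Layer 3: 0.32 × 820 × 0.66×10⁻⁴ = 0.0173184 m
Δh = 0.08624 + 0.09600 + 0.0173184 = 0.1995584 m ≈ 0.20 m

0.20 m of thermosteric rise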